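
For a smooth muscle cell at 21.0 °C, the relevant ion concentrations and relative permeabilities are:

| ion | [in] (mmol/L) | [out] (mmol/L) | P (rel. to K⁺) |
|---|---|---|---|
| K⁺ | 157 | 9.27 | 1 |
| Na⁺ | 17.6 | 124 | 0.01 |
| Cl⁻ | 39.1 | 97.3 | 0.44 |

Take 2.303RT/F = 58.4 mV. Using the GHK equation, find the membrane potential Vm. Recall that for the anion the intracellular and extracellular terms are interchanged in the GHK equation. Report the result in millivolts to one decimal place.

Vm = 58.4 · log₁₀[(Σ P·[cation]ₒ + Σ P·[anion]ᵢ) / (Σ P·[cation]ᵢ + Σ P·[anion]ₒ)]
Numerator = 1×9.27 + 0.01×124 + 0.44×39.1 = 27.71
Denominator = 1×157 + 0.01×17.6 + 0.44×97.3 = 200
Vm = 58.4 · log₁₀(0.13858) = 58.4 × (-0.8583) = -50.12 mV

-50.1 mV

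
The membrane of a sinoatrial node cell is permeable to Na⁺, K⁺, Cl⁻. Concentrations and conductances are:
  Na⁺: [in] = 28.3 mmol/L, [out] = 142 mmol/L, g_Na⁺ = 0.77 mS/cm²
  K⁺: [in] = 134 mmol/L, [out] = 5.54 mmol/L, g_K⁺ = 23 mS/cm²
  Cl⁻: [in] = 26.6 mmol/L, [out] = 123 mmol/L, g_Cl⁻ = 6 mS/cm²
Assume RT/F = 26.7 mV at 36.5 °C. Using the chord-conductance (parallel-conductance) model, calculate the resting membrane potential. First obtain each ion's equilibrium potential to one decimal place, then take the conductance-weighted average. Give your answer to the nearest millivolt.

-73 mV

E_Na⁺ = (26.7/1)·ln(142/28.3) = 43.1 mV
E_K⁺ = (26.7/1)·ln(5.54/134) = -85.1 mV
E_Cl⁻ = (26.7/-1)·ln(123/26.6) = -40.9 mV
Vm = (Σ gᵢEᵢ)/(Σ gᵢ) = (0.77·43.1 + 23·-85.1 + 6·-40.9) / (0.77 + 23 + 6)
= -2169.51 / 29.77 = -72.88 mV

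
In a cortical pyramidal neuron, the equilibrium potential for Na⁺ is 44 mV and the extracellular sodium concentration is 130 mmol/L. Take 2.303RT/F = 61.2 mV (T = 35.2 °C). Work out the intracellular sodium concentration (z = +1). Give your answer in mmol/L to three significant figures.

24.8 mmol/L

Nernst: E = (61.2/1) · log₁₀([out]/[in]), so log₁₀([out]/[in]) = 44.0 × 1 / 61.2 = 0.7190.
[out]/[in] = 10^(0.7190) = 5.235.
[in] = 130 / 5.235 = 24.83 mmol/L.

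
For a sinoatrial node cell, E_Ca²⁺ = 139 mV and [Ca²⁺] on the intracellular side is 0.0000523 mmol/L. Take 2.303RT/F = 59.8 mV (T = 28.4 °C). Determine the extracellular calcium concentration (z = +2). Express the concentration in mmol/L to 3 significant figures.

2.33 mmol/L

Nernst: E = (59.8/2) · log₁₀([out]/[in]), so log₁₀([out]/[in]) = 139.0 × 2 / 59.8 = 4.6488.
[out]/[in] = 10^(4.6488) = 4.455e+04.
[out] = 4.455e+04 × 0.0000523 = 2.33 mmol/L.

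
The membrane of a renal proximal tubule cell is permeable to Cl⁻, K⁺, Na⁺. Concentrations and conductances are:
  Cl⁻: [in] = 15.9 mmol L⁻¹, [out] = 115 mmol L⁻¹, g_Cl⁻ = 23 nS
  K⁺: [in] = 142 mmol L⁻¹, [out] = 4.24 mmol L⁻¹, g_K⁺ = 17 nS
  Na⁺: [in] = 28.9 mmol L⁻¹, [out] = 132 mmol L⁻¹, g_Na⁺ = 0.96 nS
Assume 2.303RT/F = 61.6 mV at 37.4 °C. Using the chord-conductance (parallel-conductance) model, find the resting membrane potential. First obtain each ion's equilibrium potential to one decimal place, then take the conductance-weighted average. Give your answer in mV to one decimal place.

-67.7 mV

E_Cl⁻ = (61.6/-1)·log₁₀(115/15.9) = -52.9 mV
E_K⁺ = (61.6/1)·log₁₀(4.24/142) = -93.9 mV
E_Na⁺ = (61.6/1)·log₁₀(132/28.9) = 40.6 mV
Vm = (Σ gᵢEᵢ)/(Σ gᵢ) = (23·-52.9 + 17·-93.9 + 0.96·40.6) / (23 + 17 + 0.96)
= -2774.02 / 40.96 = -67.73 mV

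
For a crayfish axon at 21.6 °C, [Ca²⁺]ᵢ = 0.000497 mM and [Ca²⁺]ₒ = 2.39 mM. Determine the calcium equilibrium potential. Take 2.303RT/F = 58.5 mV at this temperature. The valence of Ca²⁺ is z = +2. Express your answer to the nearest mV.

108 mV

E = (58.5/z) · log₁₀([Ca²⁺]_out/[Ca²⁺]_in) with z = +2.
= (58.5/2) · log₁₀(2.39/0.000497) = 29.25 · log₁₀(4809)
= 29.25 · (3.6820) = 107.70 mV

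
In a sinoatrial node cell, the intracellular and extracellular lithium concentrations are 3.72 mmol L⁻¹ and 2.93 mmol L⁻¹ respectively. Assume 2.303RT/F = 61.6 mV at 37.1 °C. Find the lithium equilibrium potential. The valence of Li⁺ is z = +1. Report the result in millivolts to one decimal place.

E = (61.6/z) · log₁₀([Li⁺]_out/[Li⁺]_in) with z = +1.
= (61.6/1) · log₁₀(2.93/3.72) = 61.60 · log₁₀(0.7876)
= 61.60 · (-0.1037) = -6.39 mV

-6.4 mV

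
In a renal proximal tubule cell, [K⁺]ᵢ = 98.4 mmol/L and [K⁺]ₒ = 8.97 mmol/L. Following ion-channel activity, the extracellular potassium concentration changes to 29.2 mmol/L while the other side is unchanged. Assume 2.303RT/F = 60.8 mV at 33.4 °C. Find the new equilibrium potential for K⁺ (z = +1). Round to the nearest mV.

-32 mV

After the shift: [K⁺]_out = 29.2, [K⁺]_in = 98.4 mmol/L.
E_new = (60.8/1)·log₁₀(29.2/98.4) = 60.80 · (-0.5276) = -32.08 mV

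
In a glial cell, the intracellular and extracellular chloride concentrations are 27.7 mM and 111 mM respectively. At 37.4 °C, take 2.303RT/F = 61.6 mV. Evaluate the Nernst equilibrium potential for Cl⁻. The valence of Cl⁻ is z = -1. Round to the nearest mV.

E = (61.6/z) · log₁₀([Cl⁻]_out/[Cl⁻]_in) with z = -1.
For an anion, dividing by z = -1 reverses the sign.
= (61.6/-1) · log₁₀(111/27.7) = -61.60 · log₁₀(4.007)
= -61.60 · (0.6028) = -37.14 mV

-37 mV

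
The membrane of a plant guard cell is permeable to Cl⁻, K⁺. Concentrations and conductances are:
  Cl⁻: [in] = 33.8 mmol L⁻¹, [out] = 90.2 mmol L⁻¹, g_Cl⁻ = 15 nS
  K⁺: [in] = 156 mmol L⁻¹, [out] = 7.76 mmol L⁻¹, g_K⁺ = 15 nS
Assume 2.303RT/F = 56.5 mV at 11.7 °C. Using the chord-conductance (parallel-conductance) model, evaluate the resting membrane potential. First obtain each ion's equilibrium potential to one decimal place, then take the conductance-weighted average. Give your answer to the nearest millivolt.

-49 mV

E_Cl⁻ = (56.5/-1)·log₁₀(90.2/33.8) = -24.1 mV
E_K⁺ = (56.5/1)·log₁₀(7.76/156) = -73.6 mV
Vm = (Σ gᵢEᵢ)/(Σ gᵢ) = (15·-24.1 + 15·-73.6) / (15 + 15)
= -1465.50 / 30 = -48.85 mV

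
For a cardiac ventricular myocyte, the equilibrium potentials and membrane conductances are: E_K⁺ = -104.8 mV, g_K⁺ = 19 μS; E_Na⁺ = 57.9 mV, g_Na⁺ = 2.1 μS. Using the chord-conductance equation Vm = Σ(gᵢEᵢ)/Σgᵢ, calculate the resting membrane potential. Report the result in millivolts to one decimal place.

Σ gᵢEᵢ = 19·(-104.8) + 2.1·(57.9) = -1869.61
Σ gᵢ = 19 + 2.1 = 21.1
Vm = -1869.61 / 21.1 = -88.61 mV

-88.6 mV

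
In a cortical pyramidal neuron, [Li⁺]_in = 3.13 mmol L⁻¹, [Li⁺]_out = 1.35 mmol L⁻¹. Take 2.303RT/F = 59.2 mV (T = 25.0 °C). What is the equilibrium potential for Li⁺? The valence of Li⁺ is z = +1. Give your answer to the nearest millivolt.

E = (59.2/z) · log₁₀([Li⁺]_out/[Li⁺]_in) with z = +1.
= (59.2/1) · log₁₀(1.35/3.13) = 59.20 · log₁₀(0.4313)
= 59.20 · (-0.3652) = -21.62 mV

-22 mV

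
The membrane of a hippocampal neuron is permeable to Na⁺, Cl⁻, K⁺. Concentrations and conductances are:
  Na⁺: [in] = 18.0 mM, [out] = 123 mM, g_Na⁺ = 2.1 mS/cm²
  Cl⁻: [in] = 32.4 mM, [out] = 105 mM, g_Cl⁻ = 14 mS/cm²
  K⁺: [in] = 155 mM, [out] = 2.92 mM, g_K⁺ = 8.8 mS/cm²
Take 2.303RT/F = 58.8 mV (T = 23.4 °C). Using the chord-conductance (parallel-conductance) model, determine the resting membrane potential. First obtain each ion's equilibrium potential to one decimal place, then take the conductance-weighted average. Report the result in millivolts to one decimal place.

-48.6 mV

E_Na⁺ = (58.8/1)·log₁₀(123/18.0) = 49.1 mV
E_Cl⁻ = (58.8/-1)·log₁₀(105/32.4) = -30.0 mV
E_K⁺ = (58.8/1)·log₁₀(2.92/155) = -101.4 mV
Vm = (Σ gᵢEᵢ)/(Σ gᵢ) = (2.1·49.1 + 14·-30.0 + 8.8·-101.4) / (2.1 + 14 + 8.8)
= -1209.21 / 24.9 = -48.56 mV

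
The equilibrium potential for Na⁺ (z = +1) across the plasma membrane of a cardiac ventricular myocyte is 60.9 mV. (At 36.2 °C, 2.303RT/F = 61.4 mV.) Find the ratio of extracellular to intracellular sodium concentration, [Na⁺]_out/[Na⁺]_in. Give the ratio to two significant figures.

9.8

log₁₀([out]/[in]) = E·z/(61.4) = 60.9 × 1 / 61.4 = 0.9919
[out]/[in] = 10^(0.9919) = 9.814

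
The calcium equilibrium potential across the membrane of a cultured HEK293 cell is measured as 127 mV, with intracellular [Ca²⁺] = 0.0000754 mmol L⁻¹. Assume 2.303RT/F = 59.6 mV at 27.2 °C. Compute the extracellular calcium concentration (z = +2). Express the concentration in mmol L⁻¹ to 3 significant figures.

1.38 mmol L⁻¹

Nernst: E = (59.6/2) · log₁₀([out]/[in]), so log₁₀([out]/[in]) = 127.0 × 2 / 59.6 = 4.2617.
[out]/[in] = 10^(4.2617) = 1.827e+04.
[out] = 1.827e+04 × 0.0000754 = 1.378 mmol L⁻¹.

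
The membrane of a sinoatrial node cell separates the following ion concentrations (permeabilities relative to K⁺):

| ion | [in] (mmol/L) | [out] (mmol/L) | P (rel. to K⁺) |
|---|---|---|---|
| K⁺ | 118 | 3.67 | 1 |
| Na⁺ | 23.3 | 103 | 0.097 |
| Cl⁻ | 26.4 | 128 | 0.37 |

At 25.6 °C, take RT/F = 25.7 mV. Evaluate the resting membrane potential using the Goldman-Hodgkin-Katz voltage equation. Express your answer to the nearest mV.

Vm = 25.7 · ln[(Σ P·[cation]ₒ + Σ P·[anion]ᵢ) / (Σ P·[cation]ᵢ + Σ P·[anion]ₒ)]
Numerator = 1×3.67 + 0.097×103 + 0.37×26.4 = 23.43
Denominator = 1×118 + 0.097×23.3 + 0.37×128 = 167.6
Vm = 25.7 · ln(0.13977) = 25.7 × (-1.9677) = -50.57 mV

-51 mV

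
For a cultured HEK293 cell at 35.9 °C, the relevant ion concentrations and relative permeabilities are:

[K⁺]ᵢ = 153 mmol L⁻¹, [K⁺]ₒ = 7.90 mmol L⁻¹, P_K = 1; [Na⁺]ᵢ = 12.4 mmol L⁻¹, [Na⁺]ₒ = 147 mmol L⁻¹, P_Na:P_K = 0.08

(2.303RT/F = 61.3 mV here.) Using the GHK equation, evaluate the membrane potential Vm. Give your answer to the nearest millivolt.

-55 mV

Vm = 61.3 · log₁₀[(Σ P·[cation]ₒ + Σ P·[anion]ᵢ) / (Σ P·[cation]ᵢ + Σ P·[anion]ₒ)]
Numerator = 1×7.90 + 0.08×147 = 19.66
Denominator = 1×153 + 0.08×12.4 = 154
Vm = 61.3 · log₁₀(0.12767) = 61.3 × (-0.8939) = -54.80 mV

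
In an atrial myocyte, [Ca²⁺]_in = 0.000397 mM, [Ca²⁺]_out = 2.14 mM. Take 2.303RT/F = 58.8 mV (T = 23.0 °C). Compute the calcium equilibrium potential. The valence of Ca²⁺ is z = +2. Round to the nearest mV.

110 mV

E = (58.8/z) · log₁₀([Ca²⁺]_out/[Ca²⁺]_in) with z = +2.
= (58.8/2) · log₁₀(2.14/0.000397) = 29.40 · log₁₀(5390)
= 29.40 · (3.7316) = 109.71 mV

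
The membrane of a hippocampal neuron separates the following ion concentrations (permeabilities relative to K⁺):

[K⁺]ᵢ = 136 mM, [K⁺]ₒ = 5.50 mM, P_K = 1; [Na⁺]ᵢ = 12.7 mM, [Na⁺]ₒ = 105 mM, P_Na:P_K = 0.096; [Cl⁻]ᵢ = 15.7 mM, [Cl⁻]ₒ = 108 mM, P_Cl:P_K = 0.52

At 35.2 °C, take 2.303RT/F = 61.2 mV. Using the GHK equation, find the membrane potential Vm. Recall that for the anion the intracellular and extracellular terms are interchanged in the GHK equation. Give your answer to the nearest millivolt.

-56 mV

Vm = 61.2 · log₁₀[(Σ P·[cation]ₒ + Σ P·[anion]ᵢ) / (Σ P·[cation]ᵢ + Σ P·[anion]ₒ)]
Numerator = 1×5.50 + 0.096×105 + 0.52×15.7 = 23.74
Denominator = 1×136 + 0.096×12.7 + 0.52×108 = 193.4
Vm = 61.2 · log₁₀(0.12278) = 61.2 × (-0.9109) = -55.74 mV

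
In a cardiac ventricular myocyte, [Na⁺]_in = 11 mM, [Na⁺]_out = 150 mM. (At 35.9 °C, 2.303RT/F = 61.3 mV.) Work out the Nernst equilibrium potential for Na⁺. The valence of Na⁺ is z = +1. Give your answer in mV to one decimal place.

E = (61.3/z) · log₁₀([Na⁺]_out/[Na⁺]_in) with z = +1.
= (61.3/1) · log₁₀(150/11) = 61.30 · log₁₀(13.64)
= 61.30 · (1.1347) = 69.56 mV

69.6 mV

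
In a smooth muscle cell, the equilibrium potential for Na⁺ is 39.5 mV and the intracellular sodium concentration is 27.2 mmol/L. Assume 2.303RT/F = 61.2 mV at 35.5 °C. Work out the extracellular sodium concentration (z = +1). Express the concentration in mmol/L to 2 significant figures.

Nernst: E = (61.2/1) · log₁₀([out]/[in]), so log₁₀([out]/[in]) = 39.5 × 1 / 61.2 = 0.6454.
[out]/[in] = 10^(0.6454) = 4.42.
[out] = 4.42 × 27.2 = 120.2 mmol/L.

120 mmol/L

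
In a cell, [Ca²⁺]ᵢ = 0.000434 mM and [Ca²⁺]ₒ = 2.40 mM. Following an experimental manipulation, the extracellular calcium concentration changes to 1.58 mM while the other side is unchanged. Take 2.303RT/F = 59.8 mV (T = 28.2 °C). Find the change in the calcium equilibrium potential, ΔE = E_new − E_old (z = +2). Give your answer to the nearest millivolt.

E_old = (59.8/2)·log₁₀(2.40/0.000434) = 111.91 mV
E_new = (59.8/2)·log₁₀(1.58/0.000434) = 106.48 mV
ΔE = 106.48 − (111.91) = -5.43 mV

-5 mV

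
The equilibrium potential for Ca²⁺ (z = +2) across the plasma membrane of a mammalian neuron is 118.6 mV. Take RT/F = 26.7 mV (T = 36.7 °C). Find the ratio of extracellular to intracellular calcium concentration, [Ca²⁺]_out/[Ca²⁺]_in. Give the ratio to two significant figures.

7200

ln([out]/[in]) = E·z/(26.7) = 118.6 × 2 / 26.7 = 8.8839
[out]/[in] = e^(8.8839) = 7215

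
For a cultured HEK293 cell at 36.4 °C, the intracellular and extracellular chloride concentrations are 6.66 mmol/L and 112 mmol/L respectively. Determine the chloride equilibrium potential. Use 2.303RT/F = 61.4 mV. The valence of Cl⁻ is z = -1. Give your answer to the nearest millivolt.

E = (61.4/z) · log₁₀([Cl⁻]_out/[Cl⁻]_in) with z = -1.
For an anion, dividing by z = -1 reverses the sign.
= (61.4/-1) · log₁₀(112/6.66) = -61.40 · log₁₀(16.82)
= -61.40 · (1.2257) = -75.26 mV

-75 mV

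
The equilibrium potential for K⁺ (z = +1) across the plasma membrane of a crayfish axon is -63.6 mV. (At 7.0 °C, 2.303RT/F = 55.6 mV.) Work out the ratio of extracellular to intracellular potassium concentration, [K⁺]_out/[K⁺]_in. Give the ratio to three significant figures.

0.0718

log₁₀([out]/[in]) = E·z/(55.6) = -63.6 × 1 / 55.6 = -1.1439
[out]/[in] = 10^(-1.1439) = 0.0718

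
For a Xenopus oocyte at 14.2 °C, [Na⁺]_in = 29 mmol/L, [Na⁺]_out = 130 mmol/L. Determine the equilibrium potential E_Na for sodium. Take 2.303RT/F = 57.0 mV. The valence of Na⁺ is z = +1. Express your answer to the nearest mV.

37 mV

E = (57.0/z) · log₁₀([Na⁺]_out/[Na⁺]_in) with z = +1.
= (57.0/1) · log₁₀(130/29) = 57.00 · log₁₀(4.483)
= 57.00 · (0.6515) = 37.14 mV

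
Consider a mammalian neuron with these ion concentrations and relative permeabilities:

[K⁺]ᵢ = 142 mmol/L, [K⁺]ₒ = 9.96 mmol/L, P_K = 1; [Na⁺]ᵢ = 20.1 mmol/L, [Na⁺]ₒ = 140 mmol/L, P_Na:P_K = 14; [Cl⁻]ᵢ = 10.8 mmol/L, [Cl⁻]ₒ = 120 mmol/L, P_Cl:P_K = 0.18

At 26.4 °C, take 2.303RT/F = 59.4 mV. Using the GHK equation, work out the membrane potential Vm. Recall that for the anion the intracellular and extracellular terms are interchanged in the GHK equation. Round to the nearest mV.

Vm = 59.4 · log₁₀[(Σ P·[cation]ₒ + Σ P·[anion]ᵢ) / (Σ P·[cation]ᵢ + Σ P·[anion]ₒ)]
Numerator = 1×9.96 + 14×140 + 0.18×10.8 = 1972
Denominator = 1×142 + 14×20.1 + 0.18×120 = 445
Vm = 59.4 · log₁₀(4.4312) = 59.4 × (0.6465) = 38.40 mV

38 mV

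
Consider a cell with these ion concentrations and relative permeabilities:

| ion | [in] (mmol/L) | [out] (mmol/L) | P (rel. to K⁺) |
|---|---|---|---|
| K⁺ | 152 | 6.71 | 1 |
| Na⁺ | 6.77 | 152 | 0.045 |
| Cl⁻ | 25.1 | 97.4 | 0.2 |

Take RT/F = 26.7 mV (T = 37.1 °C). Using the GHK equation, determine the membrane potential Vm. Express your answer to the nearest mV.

Vm = 26.7 · ln[(Σ P·[cation]ₒ + Σ P·[anion]ᵢ) / (Σ P·[cation]ᵢ + Σ P·[anion]ₒ)]
Numerator = 1×6.71 + 0.045×152 + 0.2×25.1 = 18.57
Denominator = 1×152 + 0.045×6.77 + 0.2×97.4 = 171.8
Vm = 26.7 · ln(0.1081) = 26.7 × (-2.2247) = -59.40 mV

-59 mV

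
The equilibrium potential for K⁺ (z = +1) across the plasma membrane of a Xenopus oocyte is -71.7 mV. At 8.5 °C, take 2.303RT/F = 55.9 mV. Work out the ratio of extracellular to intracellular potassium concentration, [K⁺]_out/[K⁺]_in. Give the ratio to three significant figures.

log₁₀([out]/[in]) = E·z/(55.9) = -71.7 × 1 / 55.9 = -1.2826
[out]/[in] = 10^(-1.2826) = 0.05216

0.0522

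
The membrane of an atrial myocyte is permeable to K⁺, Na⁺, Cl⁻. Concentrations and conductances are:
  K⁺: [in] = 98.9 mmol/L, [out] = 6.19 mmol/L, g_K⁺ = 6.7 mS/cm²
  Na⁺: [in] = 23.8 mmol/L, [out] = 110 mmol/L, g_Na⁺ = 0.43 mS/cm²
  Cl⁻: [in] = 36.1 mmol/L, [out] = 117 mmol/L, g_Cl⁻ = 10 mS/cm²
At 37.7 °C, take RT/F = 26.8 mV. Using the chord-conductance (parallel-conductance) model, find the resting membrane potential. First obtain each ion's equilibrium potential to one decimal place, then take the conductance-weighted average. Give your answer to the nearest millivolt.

-46 mV

E_K⁺ = (26.8/1)·ln(6.19/98.9) = -74.3 mV
E_Na⁺ = (26.8/1)·ln(110/23.8) = 41.0 mV
E_Cl⁻ = (26.8/-1)·ln(117/36.1) = -31.5 mV
Vm = (Σ gᵢEᵢ)/(Σ gᵢ) = (6.7·-74.3 + 0.43·41.0 + 10·-31.5) / (6.7 + 0.43 + 10)
= -795.18 / 17.13 = -46.42 mV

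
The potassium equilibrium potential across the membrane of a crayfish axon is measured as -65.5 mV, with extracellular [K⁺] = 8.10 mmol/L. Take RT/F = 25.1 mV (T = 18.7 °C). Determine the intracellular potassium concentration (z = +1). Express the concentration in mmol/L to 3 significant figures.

Nernst: E = (25.1/1) · ln([out]/[in]), so ln([out]/[in]) = -65.5 × 1 / 25.1 = -2.6096.
[out]/[in] = e^(-2.6096) = 0.07357.
[in] = 8.10 / 0.07357 = 110.1 mmol/L.

110 mmol/L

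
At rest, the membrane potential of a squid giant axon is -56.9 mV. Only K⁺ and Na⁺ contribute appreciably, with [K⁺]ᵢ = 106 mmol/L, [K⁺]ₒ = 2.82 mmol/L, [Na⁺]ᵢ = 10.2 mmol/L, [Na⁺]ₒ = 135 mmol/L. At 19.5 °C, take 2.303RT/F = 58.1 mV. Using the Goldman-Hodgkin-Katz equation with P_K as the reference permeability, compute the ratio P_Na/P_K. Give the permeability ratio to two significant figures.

0.062

Let α = P_Na/P_K. GHK: Vm = 58.1·log₁₀[(Kₒ + α·Naₒ)/(Kᵢ + α·Naᵢ)].
10^(Vm/58.1) = 10^(-56.9/58.1) = 0.10487
So 0.10487·(Kᵢ + α·Naᵢ) = Kₒ + α·Naₒ → α = (0.10487·106.0 − 2.82) / (135.0 − 0.10487·10.2)
α = (11.12 − 2.82) / (135.0 − 1.07) = 8.296/133.9 = 0.06194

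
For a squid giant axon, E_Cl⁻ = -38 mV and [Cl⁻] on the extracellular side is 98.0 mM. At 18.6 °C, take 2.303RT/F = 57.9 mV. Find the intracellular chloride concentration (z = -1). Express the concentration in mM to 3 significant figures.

21.6 mM

Nernst: E = (57.9/-1) · log₁₀([out]/[in]), so log₁₀([out]/[in]) = -38.0 × -1 / 57.9 = 0.6563.
[out]/[in] = 10^(0.6563) = 4.532.
[in] = 98.0 / 4.532 = 21.62 mM.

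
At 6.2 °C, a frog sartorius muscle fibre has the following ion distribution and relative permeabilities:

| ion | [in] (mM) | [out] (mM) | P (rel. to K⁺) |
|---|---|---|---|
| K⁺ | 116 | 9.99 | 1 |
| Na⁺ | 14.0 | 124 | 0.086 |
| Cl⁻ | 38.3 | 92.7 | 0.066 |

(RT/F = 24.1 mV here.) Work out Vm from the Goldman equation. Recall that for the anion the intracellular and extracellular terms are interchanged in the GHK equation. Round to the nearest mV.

-40 mV

Vm = 24.1 · ln[(Σ P·[cation]ₒ + Σ P·[anion]ᵢ) / (Σ P·[cation]ᵢ + Σ P·[anion]ₒ)]
Numerator = 1×9.99 + 0.086×124 + 0.066×38.3 = 23.18
Denominator = 1×116 + 0.086×14.0 + 0.066×92.7 = 123.3
Vm = 24.1 · ln(0.18798) = 24.1 × (-1.6714) = -40.28 mV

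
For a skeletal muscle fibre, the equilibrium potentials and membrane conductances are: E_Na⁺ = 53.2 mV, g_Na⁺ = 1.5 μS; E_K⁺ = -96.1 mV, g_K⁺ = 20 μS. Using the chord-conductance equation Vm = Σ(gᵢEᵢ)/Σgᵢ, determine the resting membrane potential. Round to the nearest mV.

Σ gᵢEᵢ = 1.5·(53.2) + 20·(-96.1) = -1842.20
Σ gᵢ = 1.5 + 20 = 21.5
Vm = -1842.20 / 21.5 = -85.68 mV

-86 mV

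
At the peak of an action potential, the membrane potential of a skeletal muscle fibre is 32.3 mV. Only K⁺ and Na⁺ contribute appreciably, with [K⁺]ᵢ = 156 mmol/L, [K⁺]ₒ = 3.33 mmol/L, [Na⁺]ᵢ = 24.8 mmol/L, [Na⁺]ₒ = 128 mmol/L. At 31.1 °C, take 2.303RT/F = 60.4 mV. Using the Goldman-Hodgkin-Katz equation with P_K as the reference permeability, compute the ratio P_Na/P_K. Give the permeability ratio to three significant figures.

12.3

Let α = P_Na/P_K. GHK: Vm = 60.4·log₁₀[(Kₒ + α·Naₒ)/(Kᵢ + α·Naᵢ)].
10^(Vm/60.4) = 10^(32.3/60.4) = 3.4258
So 3.4258·(Kᵢ + α·Naᵢ) = Kₒ + α·Naₒ → α = (3.4258·156.0 − 3.33) / (128.0 − 3.4258·24.8)
α = (534.4 − 3.33) / (128.0 − 84.96) = 531.1/43.04 = 12.34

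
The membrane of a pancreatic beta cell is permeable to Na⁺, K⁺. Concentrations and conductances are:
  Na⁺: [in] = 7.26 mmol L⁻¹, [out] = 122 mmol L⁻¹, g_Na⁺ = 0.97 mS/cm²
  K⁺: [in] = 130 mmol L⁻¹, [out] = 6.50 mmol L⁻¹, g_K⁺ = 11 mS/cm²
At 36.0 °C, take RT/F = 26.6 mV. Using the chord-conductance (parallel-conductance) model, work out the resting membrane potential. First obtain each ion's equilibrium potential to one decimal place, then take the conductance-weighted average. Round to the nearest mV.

-67 mV

E_Na⁺ = (26.6/1)·ln(122/7.26) = 75.1 mV
E_K⁺ = (26.6/1)·ln(6.50/130) = -79.7 mV
Vm = (Σ gᵢEᵢ)/(Σ gᵢ) = (0.97·75.1 + 11·-79.7) / (0.97 + 11)
= -803.85 / 11.97 = -67.16 mV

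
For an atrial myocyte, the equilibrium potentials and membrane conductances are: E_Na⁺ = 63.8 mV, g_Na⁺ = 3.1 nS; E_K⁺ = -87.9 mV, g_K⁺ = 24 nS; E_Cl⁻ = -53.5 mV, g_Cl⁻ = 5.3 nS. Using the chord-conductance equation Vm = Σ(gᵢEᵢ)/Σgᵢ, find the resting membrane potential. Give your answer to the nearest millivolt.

-68 mV

Σ gᵢEᵢ = 3.1·(63.8) + 24·(-87.9) + 5.3·(-53.5) = -2195.37
Σ gᵢ = 3.1 + 24 + 5.3 = 32.4
Vm = -2195.37 / 32.4 = -67.76 mV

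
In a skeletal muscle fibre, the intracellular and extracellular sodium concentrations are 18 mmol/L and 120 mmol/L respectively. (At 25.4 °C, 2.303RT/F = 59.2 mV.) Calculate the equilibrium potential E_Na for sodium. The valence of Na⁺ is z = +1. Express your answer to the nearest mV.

49 mV

E = (59.2/z) · log₁₀([Na⁺]_out/[Na⁺]_in) with z = +1.
= (59.2/1) · log₁₀(120/18) = 59.20 · log₁₀(6.667)
= 59.20 · (0.8239) = 48.78 mV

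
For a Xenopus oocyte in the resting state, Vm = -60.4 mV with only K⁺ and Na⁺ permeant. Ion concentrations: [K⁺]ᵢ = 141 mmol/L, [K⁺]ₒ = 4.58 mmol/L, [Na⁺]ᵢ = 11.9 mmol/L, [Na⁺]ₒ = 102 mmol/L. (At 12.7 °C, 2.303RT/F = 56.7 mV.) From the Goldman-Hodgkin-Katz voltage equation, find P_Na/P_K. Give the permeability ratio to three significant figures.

0.0748

Let α = P_Na/P_K. GHK: Vm = 56.7·log₁₀[(Kₒ + α·Naₒ)/(Kᵢ + α·Naᵢ)].
10^(Vm/56.7) = 10^(-60.4/56.7) = 0.086049
So 0.086049·(Kᵢ + α·Naᵢ) = Kₒ + α·Naₒ → α = (0.086049·141.0 − 4.58) / (102.0 − 0.086049·11.9)
α = (12.13 − 4.58) / (102.0 − 1.024) = 7.553/101 = 0.0748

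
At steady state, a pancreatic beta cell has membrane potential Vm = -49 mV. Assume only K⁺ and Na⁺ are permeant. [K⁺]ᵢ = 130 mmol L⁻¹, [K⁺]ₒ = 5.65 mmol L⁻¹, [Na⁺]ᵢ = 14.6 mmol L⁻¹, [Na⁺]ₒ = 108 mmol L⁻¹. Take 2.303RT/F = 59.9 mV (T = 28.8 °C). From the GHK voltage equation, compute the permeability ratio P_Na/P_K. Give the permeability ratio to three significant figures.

Let α = P_Na/P_K. GHK: Vm = 59.9·log₁₀[(Kₒ + α·Naₒ)/(Kᵢ + α·Naᵢ)].
10^(Vm/59.9) = 10^(-49.0/59.9) = 0.15204
So 0.15204·(Kᵢ + α·Naᵢ) = Kₒ + α·Naₒ → α = (0.15204·130.0 − 5.65) / (108.0 − 0.15204·14.6)
α = (19.77 − 5.65) / (108.0 − 2.22) = 14.12/105.8 = 0.1334

0.133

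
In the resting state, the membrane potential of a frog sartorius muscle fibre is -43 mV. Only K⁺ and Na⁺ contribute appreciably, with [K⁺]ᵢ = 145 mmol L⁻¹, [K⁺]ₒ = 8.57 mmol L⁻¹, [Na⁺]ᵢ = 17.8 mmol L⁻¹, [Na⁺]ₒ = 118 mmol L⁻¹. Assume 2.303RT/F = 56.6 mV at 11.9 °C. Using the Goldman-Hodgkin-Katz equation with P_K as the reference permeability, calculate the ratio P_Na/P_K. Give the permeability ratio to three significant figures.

Let α = P_Na/P_K. GHK: Vm = 56.6·log₁₀[(Kₒ + α·Naₒ)/(Kᵢ + α·Naᵢ)].
10^(Vm/56.6) = 10^(-43.0/56.6) = 0.17389
So 0.17389·(Kᵢ + α·Naᵢ) = Kₒ + α·Naₒ → α = (0.17389·145.0 − 8.57) / (118.0 − 0.17389·17.8)
α = (25.21 − 8.57) / (118.0 − 3.095) = 16.64/114.9 = 0.1449

0.145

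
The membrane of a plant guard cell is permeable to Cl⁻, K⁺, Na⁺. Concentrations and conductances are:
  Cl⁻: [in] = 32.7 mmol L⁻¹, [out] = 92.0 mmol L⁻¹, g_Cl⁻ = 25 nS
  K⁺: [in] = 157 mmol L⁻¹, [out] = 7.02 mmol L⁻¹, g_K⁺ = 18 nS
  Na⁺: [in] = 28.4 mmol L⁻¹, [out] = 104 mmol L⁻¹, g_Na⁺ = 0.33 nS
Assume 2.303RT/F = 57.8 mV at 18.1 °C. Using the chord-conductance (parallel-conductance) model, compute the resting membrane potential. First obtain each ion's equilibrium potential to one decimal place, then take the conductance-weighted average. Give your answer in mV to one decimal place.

E_Cl⁻ = (57.8/-1)·log₁₀(92.0/32.7) = -26.0 mV
E_K⁺ = (57.8/1)·log₁₀(7.02/157) = -78.0 mV
E_Na⁺ = (57.8/1)·log₁₀(104/28.4) = 32.6 mV
Vm = (Σ gᵢEᵢ)/(Σ gᵢ) = (25·-26.0 + 18·-78.0 + 0.33·32.6) / (25 + 18 + 0.33)
= -2043.24 / 43.33 = -47.16 mV

-47.2 mV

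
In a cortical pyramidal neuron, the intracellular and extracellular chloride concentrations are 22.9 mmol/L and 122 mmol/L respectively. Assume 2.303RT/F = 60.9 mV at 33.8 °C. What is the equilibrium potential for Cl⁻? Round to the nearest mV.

E = (60.9/z) · log₁₀([Cl⁻]_out/[Cl⁻]_in) with z = -1.
For an anion, dividing by z = -1 reverses the sign.
= (60.9/-1) · log₁₀(122/22.9) = -60.90 · log₁₀(5.328)
= -60.90 · (0.7265) = -44.25 mV

-44 mV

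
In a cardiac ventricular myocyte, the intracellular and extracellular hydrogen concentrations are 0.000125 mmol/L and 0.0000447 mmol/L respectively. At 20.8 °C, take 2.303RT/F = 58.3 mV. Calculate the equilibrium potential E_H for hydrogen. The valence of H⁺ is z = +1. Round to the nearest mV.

E = (58.3/z) · log₁₀([H⁺]_out/[H⁺]_in) with z = +1.
= (58.3/1) · log₁₀(0.0000447/0.000125) = 58.30 · log₁₀(0.3576)
= 58.30 · (-0.4466) = -26.04 mV

-26 mV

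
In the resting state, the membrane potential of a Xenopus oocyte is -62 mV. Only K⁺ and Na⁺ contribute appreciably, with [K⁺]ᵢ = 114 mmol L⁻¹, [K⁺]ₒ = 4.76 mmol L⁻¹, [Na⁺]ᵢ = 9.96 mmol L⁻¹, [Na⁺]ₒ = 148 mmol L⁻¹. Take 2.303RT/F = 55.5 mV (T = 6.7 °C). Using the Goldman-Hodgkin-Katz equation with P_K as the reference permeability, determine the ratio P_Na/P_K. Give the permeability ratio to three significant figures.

Let α = P_Na/P_K. GHK: Vm = 55.5·log₁₀[(Kₒ + α·Naₒ)/(Kᵢ + α·Naᵢ)].
10^(Vm/55.5) = 10^(-62.0/55.5) = 0.076363
So 0.076363·(Kᵢ + α·Naᵢ) = Kₒ + α·Naₒ → α = (0.076363·114.0 − 4.76) / (148.0 − 0.076363·9.96)
α = (8.705 − 4.76) / (148.0 − 0.7606) = 3.945/147.2 = 0.0268

0.0268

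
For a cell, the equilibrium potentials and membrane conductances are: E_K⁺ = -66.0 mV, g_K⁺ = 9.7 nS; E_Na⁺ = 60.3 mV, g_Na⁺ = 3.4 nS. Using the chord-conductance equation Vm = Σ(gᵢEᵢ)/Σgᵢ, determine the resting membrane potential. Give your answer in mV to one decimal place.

-33.2 mV

Σ gᵢEᵢ = 9.7·(-66.0) + 3.4·(60.3) = -435.18
Σ gᵢ = 9.7 + 3.4 = 13.1
Vm = -435.18 / 13.1 = -33.22 mV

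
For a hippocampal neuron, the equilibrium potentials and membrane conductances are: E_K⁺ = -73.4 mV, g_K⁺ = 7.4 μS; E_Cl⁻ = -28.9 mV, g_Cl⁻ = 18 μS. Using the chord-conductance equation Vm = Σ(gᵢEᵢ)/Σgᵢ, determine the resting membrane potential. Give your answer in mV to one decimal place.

Σ gᵢEᵢ = 7.4·(-73.4) + 18·(-28.9) = -1063.36
Σ gᵢ = 7.4 + 18 = 25.4
Vm = -1063.36 / 25.4 = -41.86 mV

-41.9 mV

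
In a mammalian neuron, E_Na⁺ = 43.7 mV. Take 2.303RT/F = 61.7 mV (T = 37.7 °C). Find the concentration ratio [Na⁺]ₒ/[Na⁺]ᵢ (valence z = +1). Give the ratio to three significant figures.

5.11

log₁₀([out]/[in]) = E·z/(61.7) = 43.7 × 1 / 61.7 = 0.7083
[out]/[in] = 10^(0.7083) = 5.108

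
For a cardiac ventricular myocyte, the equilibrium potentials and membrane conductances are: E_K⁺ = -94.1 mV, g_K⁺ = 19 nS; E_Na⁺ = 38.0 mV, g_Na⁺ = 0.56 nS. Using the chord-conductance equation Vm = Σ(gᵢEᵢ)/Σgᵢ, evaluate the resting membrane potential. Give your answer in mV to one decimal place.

Σ gᵢEᵢ = 19·(-94.1) + 0.56·(38.0) = -1766.62
Σ gᵢ = 19 + 0.56 = 19.56
Vm = -1766.62 / 19.56 = -90.32 mV

-90.3 mV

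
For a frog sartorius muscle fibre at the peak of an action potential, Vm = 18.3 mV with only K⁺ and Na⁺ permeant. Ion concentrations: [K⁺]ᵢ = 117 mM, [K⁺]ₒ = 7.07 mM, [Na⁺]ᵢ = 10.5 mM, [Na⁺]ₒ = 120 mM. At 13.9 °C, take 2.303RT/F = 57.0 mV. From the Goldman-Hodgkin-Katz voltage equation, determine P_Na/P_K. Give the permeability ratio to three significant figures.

Let α = P_Na/P_K. GHK: Vm = 57.0·log₁₀[(Kₒ + α·Naₒ)/(Kᵢ + α·Naᵢ)].
10^(Vm/57.0) = 10^(18.3/57.0) = 2.0944
So 2.0944·(Kᵢ + α·Naᵢ) = Kₒ + α·Naₒ → α = (2.0944·117.0 − 7.07) / (120.0 − 2.0944·10.5)
α = (245 − 7.07) / (120.0 − 21.99) = 238/98.01 = 2.428

2.43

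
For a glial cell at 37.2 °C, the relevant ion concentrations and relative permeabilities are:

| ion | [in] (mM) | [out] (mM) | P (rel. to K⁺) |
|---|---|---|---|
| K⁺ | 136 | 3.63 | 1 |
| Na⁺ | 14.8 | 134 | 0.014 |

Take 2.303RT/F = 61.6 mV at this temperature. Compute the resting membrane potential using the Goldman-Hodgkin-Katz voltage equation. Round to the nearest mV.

Vm = 61.6 · log₁₀[(Σ P·[cation]ₒ + Σ P·[anion]ᵢ) / (Σ P·[cation]ᵢ + Σ P·[anion]ₒ)]
Numerator = 1×3.63 + 0.014×134 = 5.506
Denominator = 1×136 + 0.014×14.8 = 136.2
Vm = 61.6 · log₁₀(0.040424) = 61.6 × (-1.3934) = -85.83 mV

-86 mV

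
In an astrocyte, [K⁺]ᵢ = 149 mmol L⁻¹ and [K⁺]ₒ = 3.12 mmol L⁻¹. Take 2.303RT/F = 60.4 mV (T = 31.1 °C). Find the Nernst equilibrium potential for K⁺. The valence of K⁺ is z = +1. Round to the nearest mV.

-101 mV

E = (60.4/z) · log₁₀([K⁺]_out/[K⁺]_in) with z = +1.
= (60.4/1) · log₁₀(3.12/149) = 60.40 · log₁₀(0.02094)
= 60.40 · (-1.6790) = -101.41 mV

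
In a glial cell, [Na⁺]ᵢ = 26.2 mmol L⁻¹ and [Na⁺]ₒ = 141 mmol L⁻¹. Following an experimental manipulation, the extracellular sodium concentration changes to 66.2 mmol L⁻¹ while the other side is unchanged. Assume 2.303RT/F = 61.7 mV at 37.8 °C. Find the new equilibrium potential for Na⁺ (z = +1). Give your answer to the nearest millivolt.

After the shift: [Na⁺]_out = 66.2, [Na⁺]_in = 26.2 mmol L⁻¹.
E_new = (61.7/1)·log₁₀(66.2/26.2) = 61.70 · (0.4026) = 24.84 mV

25 mV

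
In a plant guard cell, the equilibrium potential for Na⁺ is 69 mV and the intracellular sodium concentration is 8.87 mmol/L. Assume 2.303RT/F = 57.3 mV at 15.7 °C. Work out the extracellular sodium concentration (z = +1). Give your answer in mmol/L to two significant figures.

140 mmol/L

Nernst: E = (57.3/1) · log₁₀([out]/[in]), so log₁₀([out]/[in]) = 69.0 × 1 / 57.3 = 1.2042.
[out]/[in] = 10^(1.2042) = 16.
[out] = 16 × 8.87 = 141.9 mmol/L.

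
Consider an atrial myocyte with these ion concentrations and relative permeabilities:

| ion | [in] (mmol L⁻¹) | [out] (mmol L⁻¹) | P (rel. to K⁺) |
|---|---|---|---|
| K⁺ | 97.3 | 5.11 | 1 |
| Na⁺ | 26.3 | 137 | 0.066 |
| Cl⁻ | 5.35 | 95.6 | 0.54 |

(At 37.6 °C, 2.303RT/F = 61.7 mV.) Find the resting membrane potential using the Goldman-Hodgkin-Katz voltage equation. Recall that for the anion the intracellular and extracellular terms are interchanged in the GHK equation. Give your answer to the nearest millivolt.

Vm = 61.7 · log₁₀[(Σ P·[cation]ₒ + Σ P·[anion]ᵢ) / (Σ P·[cation]ᵢ + Σ P·[anion]ₒ)]
Numerator = 1×5.11 + 0.066×137 + 0.54×5.35 = 17.04
Denominator = 1×97.3 + 0.066×26.3 + 0.54×95.6 = 150.7
Vm = 61.7 · log₁₀(0.11311) = 61.7 × (-0.9465) = -58.40 mV

-58 mV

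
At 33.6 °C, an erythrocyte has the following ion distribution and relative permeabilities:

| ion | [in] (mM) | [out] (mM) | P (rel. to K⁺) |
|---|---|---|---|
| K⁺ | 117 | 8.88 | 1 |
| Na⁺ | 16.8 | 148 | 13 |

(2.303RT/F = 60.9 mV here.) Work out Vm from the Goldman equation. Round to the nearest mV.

Vm = 60.9 · log₁₀[(Σ P·[cation]ₒ + Σ P·[anion]ᵢ) / (Σ P·[cation]ᵢ + Σ P·[anion]ₒ)]
Numerator = 1×8.88 + 13×148 = 1933
Denominator = 1×117 + 13×16.8 = 335.4
Vm = 60.9 · log₁₀(5.7629) = 60.9 × (0.7606) = 46.32 mV

46 mV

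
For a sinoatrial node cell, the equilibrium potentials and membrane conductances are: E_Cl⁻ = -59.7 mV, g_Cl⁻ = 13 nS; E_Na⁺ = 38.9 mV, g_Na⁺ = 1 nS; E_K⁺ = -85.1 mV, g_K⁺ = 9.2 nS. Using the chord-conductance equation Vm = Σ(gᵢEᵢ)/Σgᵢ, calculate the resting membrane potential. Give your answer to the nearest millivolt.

-66 mV

Σ gᵢEᵢ = 13·(-59.7) + 1·(38.9) + 9.2·(-85.1) = -1520.12
Σ gᵢ = 13 + 1 + 9.2 = 23.2
Vm = -1520.12 / 23.2 = -65.52 mV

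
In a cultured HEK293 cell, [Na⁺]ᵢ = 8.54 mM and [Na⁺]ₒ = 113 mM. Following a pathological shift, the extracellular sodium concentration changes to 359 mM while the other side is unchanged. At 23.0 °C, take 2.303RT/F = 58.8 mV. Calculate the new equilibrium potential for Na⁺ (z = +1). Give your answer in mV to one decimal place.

95.5 mV

After the shift: [Na⁺]_out = 359, [Na⁺]_in = 8.54 mM.
E_new = (58.8/1)·log₁₀(359/8.54) = 58.80 · (1.6236) = 95.47 mV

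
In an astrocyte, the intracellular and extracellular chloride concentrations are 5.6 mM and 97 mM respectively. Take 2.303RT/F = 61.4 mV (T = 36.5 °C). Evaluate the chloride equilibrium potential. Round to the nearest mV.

-76 mV

E = (61.4/z) · log₁₀([Cl⁻]_out/[Cl⁻]_in) with z = -1.
For an anion, dividing by z = -1 reverses the sign.
= (61.4/-1) · log₁₀(97/5.6) = -61.40 · log₁₀(17.32)
= -61.40 · (1.2386) = -76.05 mV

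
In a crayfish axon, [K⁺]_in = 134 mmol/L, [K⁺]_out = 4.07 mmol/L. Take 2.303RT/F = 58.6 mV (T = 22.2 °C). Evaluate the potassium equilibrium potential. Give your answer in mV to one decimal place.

E = (58.6/z) · log₁₀([K⁺]_out/[K⁺]_in) with z = +1.
= (58.6/1) · log₁₀(4.07/134) = 58.60 · log₁₀(0.03037)
= 58.60 · (-1.5175) = -88.93 mV

-88.9 mV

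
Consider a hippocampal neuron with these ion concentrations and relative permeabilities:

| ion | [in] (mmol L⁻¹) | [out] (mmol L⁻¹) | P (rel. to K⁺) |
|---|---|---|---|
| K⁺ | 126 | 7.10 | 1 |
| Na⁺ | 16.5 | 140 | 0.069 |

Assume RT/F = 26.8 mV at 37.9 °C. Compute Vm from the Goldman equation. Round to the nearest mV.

Vm = 26.8 · ln[(Σ P·[cation]ₒ + Σ P·[anion]ᵢ) / (Σ P·[cation]ᵢ + Σ P·[anion]ₒ)]
Numerator = 1×7.10 + 0.069×140 = 16.76
Denominator = 1×126 + 0.069×16.5 = 127.1
Vm = 26.8 · ln(0.13182) = 26.8 × (-2.0263) = -54.30 mV

-54 mV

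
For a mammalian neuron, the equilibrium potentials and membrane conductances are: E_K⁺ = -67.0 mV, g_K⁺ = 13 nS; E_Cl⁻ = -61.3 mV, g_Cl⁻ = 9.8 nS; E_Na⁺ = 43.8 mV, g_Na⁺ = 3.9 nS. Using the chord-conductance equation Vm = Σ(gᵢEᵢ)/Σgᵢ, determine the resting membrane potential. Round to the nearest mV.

Σ gᵢEᵢ = 13·(-67.0) + 9.8·(-61.3) + 3.9·(43.8) = -1300.92
Σ gᵢ = 13 + 9.8 + 3.9 = 26.7
Vm = -1300.92 / 26.7 = -48.72 mV

-49 mV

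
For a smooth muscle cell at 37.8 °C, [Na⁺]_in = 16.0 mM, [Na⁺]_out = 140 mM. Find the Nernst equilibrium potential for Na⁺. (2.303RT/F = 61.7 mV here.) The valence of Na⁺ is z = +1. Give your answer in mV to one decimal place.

58.1 mV

E = (61.7/z) · log₁₀([Na⁺]_out/[Na⁺]_in) with z = +1.
= (61.7/1) · log₁₀(140/16.0) = 61.70 · log₁₀(8.75)
= 61.70 · (0.9420) = 58.12 mV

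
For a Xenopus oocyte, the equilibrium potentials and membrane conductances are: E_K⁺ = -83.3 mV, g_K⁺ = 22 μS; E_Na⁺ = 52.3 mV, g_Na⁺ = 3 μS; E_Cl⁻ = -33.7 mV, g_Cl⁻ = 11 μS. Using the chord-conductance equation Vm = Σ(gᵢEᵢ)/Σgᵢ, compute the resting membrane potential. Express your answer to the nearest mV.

Σ gᵢEᵢ = 22·(-83.3) + 3·(52.3) + 11·(-33.7) = -2046.40
Σ gᵢ = 22 + 3 + 11 = 36
Vm = -2046.40 / 36 = -56.84 mV

-57 mV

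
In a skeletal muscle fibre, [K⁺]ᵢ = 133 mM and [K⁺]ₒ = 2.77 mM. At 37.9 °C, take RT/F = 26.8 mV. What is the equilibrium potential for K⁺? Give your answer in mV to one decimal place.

-103.8 mV

E = (26.8/z) · ln([K⁺]_out/[K⁺]_in) with z = +1.
= (26.8/1) · ln(2.77/133) = 26.80 · ln(0.02083)
= 26.80 · (-3.8715) = -103.76 mV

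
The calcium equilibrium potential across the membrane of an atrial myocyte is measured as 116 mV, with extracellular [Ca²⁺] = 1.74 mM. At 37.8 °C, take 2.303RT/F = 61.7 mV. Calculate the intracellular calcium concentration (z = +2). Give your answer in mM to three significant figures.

Nernst: E = (61.7/2) · log₁₀([out]/[in]), so log₁₀([out]/[in]) = 116.0 × 2 / 61.7 = 3.7601.
[out]/[in] = 10^(3.7601) = 5756.
[in] = 1.74 / 5756 = 0.0003023 mM.

0.000302 mM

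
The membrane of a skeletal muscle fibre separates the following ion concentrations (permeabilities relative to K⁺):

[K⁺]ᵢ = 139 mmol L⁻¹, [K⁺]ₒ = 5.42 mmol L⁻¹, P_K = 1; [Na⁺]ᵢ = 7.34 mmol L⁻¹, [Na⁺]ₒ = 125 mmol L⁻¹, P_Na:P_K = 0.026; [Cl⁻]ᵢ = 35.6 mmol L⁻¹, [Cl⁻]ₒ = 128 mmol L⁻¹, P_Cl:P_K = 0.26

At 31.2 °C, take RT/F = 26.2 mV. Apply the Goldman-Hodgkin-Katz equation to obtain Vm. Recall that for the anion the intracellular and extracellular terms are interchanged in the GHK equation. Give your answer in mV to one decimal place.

Vm = 26.2 · ln[(Σ P·[cation]ₒ + Σ P·[anion]ᵢ) / (Σ P·[cation]ᵢ + Σ P·[anion]ₒ)]
Numerator = 1×5.42 + 0.026×125 + 0.26×35.6 = 17.93
Denominator = 1×139 + 0.026×7.34 + 0.26×128 = 172.5
Vm = 26.2 · ln(0.10394) = 26.2 × (-2.2640) = -59.32 mV

-59.3 mV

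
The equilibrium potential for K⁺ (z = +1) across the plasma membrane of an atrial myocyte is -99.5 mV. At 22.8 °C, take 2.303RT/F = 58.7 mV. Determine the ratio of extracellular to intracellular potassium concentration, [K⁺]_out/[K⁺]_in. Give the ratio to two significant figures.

log₁₀([out]/[in]) = E·z/(58.7) = -99.5 × 1 / 58.7 = -1.6951
[out]/[in] = 10^(-1.6951) = 0.02018

0.020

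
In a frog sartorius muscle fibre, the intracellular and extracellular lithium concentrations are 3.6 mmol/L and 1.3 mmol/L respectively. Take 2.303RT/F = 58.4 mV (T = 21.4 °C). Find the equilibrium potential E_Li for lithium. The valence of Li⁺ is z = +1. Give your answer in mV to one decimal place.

E = (58.4/z) · log₁₀([Li⁺]_out/[Li⁺]_in) with z = +1.
= (58.4/1) · log₁₀(1.3/3.6) = 58.40 · log₁₀(0.3611)
= 58.40 · (-0.4424) = -25.83 mV

-25.8 mV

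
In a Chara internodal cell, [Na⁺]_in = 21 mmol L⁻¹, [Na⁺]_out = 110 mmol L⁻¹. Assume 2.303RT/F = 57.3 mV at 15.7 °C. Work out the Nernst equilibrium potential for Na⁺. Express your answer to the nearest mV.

41 mV

E = (57.3/z) · log₁₀([Na⁺]_out/[Na⁺]_in) with z = +1.
= (57.3/1) · log₁₀(110/21) = 57.30 · log₁₀(5.238)
= 57.30 · (0.7192) = 41.21 mV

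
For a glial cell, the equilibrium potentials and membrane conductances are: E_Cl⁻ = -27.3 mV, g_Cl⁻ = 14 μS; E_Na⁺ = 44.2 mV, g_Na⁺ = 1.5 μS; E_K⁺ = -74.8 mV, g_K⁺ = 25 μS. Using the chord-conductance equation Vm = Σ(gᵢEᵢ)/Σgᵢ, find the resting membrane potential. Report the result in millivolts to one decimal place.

-54.0 mV

Σ gᵢEᵢ = 14·(-27.3) + 1.5·(44.2) + 25·(-74.8) = -2185.90
Σ gᵢ = 14 + 1.5 + 25 = 40.5
Vm = -2185.90 / 40.5 = -53.97 mV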